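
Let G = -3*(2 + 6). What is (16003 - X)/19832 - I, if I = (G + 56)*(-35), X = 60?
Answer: 22227783/19832 ≈ 1120.8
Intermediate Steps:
G = -24 (G = -3*8 = -24)
I = -1120 (I = (-24 + 56)*(-35) = 32*(-35) = -1120)
(16003 - X)/19832 - I = (16003 - 1*60)/19832 - 1*(-1120) = (16003 - 60)*(1/19832) + 1120 = 15943*(1/19832) + 1120 = 15943/19832 + 1120 = 22227783/19832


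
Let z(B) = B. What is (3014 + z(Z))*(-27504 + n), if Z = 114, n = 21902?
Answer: -17523056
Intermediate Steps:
(3014 + z(Z))*(-27504 + n) = (3014 + 114)*(-27504 + 21902) = 3128*(-5602) = -17523056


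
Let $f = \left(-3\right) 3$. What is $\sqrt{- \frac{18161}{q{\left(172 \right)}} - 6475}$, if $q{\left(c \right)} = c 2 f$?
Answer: $\frac{i \sqrt{1722445754}}{516} \approx 80.431 i$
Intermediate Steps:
$f = -9$
$q{\left(c \right)} = - 18 c$ ($q{\left(c \right)} = c 2 \left(-9\right) = 2 c \left(-9\right) = - 18 c$)
$\sqrt{- \frac{18161}{q{\left(172 \right)}} - 6475} = \sqrt{- \frac{18161}{\left(-18\right) 172} - 6475} = \sqrt{- \frac{18161}{-3096} - 6475} = \sqrt{\left(-18161\right) \left(- \frac{1}{3096}\right) - 6475} = \sqrt{\frac{18161}{3096} - 6475} = \sqrt{- \frac{20028439}{3096}} = \frac{i \sqrt{1722445754}}{516}$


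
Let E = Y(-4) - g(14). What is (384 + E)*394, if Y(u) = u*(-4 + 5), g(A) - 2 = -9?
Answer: 152478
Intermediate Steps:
g(A) = -7 (g(A) = 2 - 9 = -7)
Y(u) = u (Y(u) = u*1 = u)
E = 3 (E = -4 - 1*(-7) = -4 + 7 = 3)
(384 + E)*394 = (384 + 3)*394 = 387*394 = 152478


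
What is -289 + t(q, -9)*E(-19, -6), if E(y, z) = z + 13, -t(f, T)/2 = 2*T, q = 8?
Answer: -37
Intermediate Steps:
t(f, T) = -4*T
E(y, z) = 13 + z
-289 + t(q, -9)*E(-19, -6) = -289 + (-4*(-9))*(13 - 6) = -289 + 36*7 = -289 + 252 = -37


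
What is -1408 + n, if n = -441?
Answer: -1849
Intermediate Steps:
-1408 + n = -1408 - 441 = -1849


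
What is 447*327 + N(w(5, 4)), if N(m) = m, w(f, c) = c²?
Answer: 146185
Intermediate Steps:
447*327 + N(w(5, 4)) = 447*327 + 4² = 146169 + 16 = 146185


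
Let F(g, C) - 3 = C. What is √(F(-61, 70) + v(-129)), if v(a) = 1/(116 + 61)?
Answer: √2287194/177 ≈ 8.5443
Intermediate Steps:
F(g, C) = 3 + C
v(a) = 1/177
√(F(-61, 70) + v(-129)) = √((3 + 70) + 1/177) = √(73 + 1/177) = √(12922/177) = √2287194/177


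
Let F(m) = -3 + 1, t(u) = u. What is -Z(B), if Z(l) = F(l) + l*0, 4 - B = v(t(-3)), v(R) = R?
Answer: 2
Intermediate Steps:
F(m) = -2
B = 7 (B = 4 - 1*(-3) = 4 + 3 = 7)
Z(l) = -2 (Z(l) = -2 + l*0 = -2 + 0 = -2)
-Z(B) = -1*(-2) = 2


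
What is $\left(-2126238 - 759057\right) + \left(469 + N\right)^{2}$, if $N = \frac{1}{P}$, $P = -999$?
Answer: $- \frac{2660006934395}{998001} \approx -2.6653 \cdot 10^{6}$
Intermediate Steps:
$N = - \frac{1}{999}$ ($N = \frac{1}{-999} = - \frac{1}{999} \approx -0.001001$)
$\left(-2126238 - 759057\right) + \left(469 + N\right)^{2} = \left(-2126238 - 759057\right) + \left(469 - \frac{1}{999}\right)^{2} = \left(-2126238 - 759057\right) + \left(\frac{468530}{999}\right)^{2} = -2885295 + \frac{219520360900}{998001} = - \frac{2660006934395}{998001}$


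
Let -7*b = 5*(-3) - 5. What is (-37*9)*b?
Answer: -6660/7 ≈ -951.43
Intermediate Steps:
b = 20/7 (b = -(5*(-3) - 5)/7 = -(-15 - 5)/7 = -1/7*(-20) = 20/7 ≈ 2.8571)
(-37*9)*b = -37*9*(20/7) = -333*20/7 = -6660/7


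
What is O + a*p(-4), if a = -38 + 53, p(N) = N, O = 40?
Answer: -20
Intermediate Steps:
a = 15
O + a*p(-4) = 40 + 15*(-4) = 40 - 60 = -20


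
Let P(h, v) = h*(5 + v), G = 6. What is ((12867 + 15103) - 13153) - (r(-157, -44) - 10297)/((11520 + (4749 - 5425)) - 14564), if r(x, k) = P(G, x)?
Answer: 55108031/3720 ≈ 14814.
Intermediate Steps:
r(x, k) = 30 + 6*x (r(x, k) = 6*(5 + x) = 30 + 6*x)
((12867 + 15103) - 13153) - (r(-157, -44) - 10297)/((11520 + (4749 - 5425)) - 14564) = ((12867 + 15103) - 13153) - ((30 + 6*(-157)) - 10297)/((11520 + (4749 - 5425)) - 14564) = (27970 - 13153) - ((30 - 942) - 10297)/((11520 - 676) - 14564) = 14817 - (-912 - 10297)/(10844 - 14564) = 14817 - (-11209)/(-3720) = 14817 - (-11209)*(-1)/3720 = 14817 - 1*11209/3720 = 14817 - 11209/3720 = 55108031/3720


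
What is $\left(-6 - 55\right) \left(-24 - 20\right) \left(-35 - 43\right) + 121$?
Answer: $-209231$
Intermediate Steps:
$\left(-6 - 55\right) \left(-24 - 20\right) \left(-35 - 43\right) + 121 = \left(-61\right) \left(-44\right) \left(-78\right) + 121 = 2684 \left(-78\right) + 121 = -209352 + 121 = -209231$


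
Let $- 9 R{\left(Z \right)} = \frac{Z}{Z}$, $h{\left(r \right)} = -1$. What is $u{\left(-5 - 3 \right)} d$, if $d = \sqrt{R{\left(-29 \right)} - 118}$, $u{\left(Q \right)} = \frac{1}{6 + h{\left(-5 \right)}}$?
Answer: $\frac{i \sqrt{1063}}{15} \approx 2.1736 i$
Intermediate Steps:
$R{\left(Z \right)} = - \frac{1}{9}$ ($R{\left(Z \right)} = - \frac{Z \frac{1}{Z}}{9} = \left(- \frac{1}{9}\right) 1 = - \frac{1}{9}$)
$u{\left(Q \right)} = \frac{1}{5}$ ($u{\left(Q \right)} = \frac{1}{6 - 1} = \frac{1}{5}$)
$d = \frac{i \sqrt{1063}}{3}$ ($d = \sqrt{- \frac{1}{9} - 118} = \sqrt{- \frac{1063}{9}} = \frac{i \sqrt{1063}}{3} \approx 10.868 i$)
$u{\left(-5 - 3 \right)} d = \frac{\frac{1}{3} i \sqrt{1063}}{5} = \frac{i \sqrt{1063}}{15}$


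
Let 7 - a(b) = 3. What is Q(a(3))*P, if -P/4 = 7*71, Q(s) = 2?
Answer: -3976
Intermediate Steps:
a(b) = 4 (a(b) = 7 - 1*3 = 7 - 3 = 4)
P = -1988 (P = -28*71 = -4*497 = -1988)
Q(a(3))*P = 2*(-1988) = -3976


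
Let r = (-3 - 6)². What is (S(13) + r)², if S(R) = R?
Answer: 8836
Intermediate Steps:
r = 81 (r = (-9)² = 81)
(S(13) + r)² = (13 + 81)² = 94² = 8836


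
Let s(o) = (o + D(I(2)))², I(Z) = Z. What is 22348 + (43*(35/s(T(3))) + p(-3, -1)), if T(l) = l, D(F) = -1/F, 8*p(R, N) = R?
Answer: 903537/40 ≈ 22588.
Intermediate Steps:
p(R, N) = R/8
s(o) = (-½ + o)² (s(o) = (o - 1/2)² = (o - 1*½)² = (o - ½)² = (-½ + o)²)
22348 + (43*(35/s(T(3))) + p(-3, -1)) = 22348 + (43*(35/(((-1 + 2*3)²/4))) + (⅛)*(-3)) = 22348 + (43*(35/(((-1 + 6)²/4))) - 3/8) = 22348 + (43*(35/(((¼)*5²))) - 3/8) = 22348 + (43*(35/(((¼)*25))) - 3/8) = 22348 + (43*(35/(25/4)) - 3/8) = 22348 + (43*(35*(4/25)) - 3/8) = 22348 + (43*(28/5) - 3/8) = 22348 + (1204/5 - 3/8) = 22348 + 9617/40 = 903537/40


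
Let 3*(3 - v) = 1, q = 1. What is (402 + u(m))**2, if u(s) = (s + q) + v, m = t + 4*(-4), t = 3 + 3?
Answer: 1408969/9 ≈ 1.5655e+5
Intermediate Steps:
v = 8/3 (v = 3 - 1/3*1 = 3 - 1/3 = 8/3 ≈ 2.6667)
t = 6
m = -10 (m = 6 + 4*(-4) = 6 - 16 = -10)
u(s) = 11/3 + s (u(s) = (s + 1) + 8/3 = (1 + s) + 8/3 = 11/3 + s)
(402 + u(m))**2 = (402 + (11/3 - 10))**2 = (402 - 19/3)**2 = (1187/3)**2 = 1408969/9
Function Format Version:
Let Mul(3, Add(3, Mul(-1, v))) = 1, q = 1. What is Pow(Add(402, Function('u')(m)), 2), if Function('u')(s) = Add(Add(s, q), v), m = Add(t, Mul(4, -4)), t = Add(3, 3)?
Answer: Rational(1408969, 9) ≈ 1.5655e+5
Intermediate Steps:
v = Rational(8, 3) (v = Add(3, Mul(Rational(-1, 3), 1)) = Add(3, Rational(-1, 3)) = Rational(8, 3) ≈ 2.6667)
t = 6
m = -10 (m = Add(6, Mul(4, -4)) = Add(6, -16) = -10)
Function('u')(s) = Add(Rational(11, 3), s) (Function('u')(s) = Add(Add(s, 1), Rational(8, 3)) = Add(Add(1, s), Rational(8, 3)) = Add(Rational(11, 3), s))
Pow(Add(402, Function('u')(m)), 2) = Pow(Add(402, Add(Rational(11, 3), -10)), 2) = Pow(Add(402, Rational(-19, 3)), 2) = Pow(Rational(1187, 3), 2) = Rational(1408969, 9)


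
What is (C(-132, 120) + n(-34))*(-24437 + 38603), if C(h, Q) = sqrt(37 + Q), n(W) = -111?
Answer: -1572426 + 14166*sqrt(157) ≈ -1.3949e+6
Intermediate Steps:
(C(-132, 120) + n(-34))*(-24437 + 38603) = (sqrt(37 + 120) - 111)*(-24437 + 38603) = (sqrt(157) - 111)*14166 = (-111 + sqrt(157))*14166 = -1572426 + 14166*sqrt(157)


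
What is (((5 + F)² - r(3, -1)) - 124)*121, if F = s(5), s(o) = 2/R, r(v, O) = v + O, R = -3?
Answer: -116765/9 ≈ -12974.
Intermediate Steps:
r(v, O) = O + v
s(o) = -⅔ (s(o) = 2/(-3) = 2*(-⅓) = -⅔)
F = -⅔ ≈ -0.66667
(((5 + F)² - r(3, -1)) - 124)*121 = (((5 - ⅔)² - (-1 + 3)) - 124)*121 = (((13/3)² - 1*2) - 124)*121 = ((169/9 - 2) - 124)*121 = (151/9 - 124)*121 = -965/9*121 = -116765/9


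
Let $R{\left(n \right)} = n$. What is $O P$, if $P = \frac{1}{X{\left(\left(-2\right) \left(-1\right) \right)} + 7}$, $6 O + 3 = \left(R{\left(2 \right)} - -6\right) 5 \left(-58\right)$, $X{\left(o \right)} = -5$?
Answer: $- \frac{2323}{12} \approx -193.58$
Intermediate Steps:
$O = - \frac{2323}{6}$ ($O = - \frac{1}{2} + \frac{\left(2 - -6\right) 5 \left(-58\right)}{6} = - \frac{1}{2} + \frac{\left(2 + 6\right) 5 \left(-58\right)}{6} = - \frac{1}{2} + \frac{8 \cdot 5 \left(-58\right)}{6} = - \frac{1}{2} + \frac{40 \left(-58\right)}{6} = - \frac{1}{2} + \frac{1}{6} \left(-2320\right) = - \frac{1}{2} - \frac{1160}{3} = - \frac{2323}{6} \approx -387.17$)
$P = \frac{1}{2}$ ($P = \frac{1}{-5 + 7} = \frac{1}{2} \approx 0.5$)
$O P = \left(- \frac{2323}{6}\right) \frac{1}{2} = - \frac{2323}{12}$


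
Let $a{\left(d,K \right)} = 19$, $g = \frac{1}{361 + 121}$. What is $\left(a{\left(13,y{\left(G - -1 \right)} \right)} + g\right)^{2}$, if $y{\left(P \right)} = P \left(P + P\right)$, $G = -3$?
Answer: $\frac{83887281}{232324} \approx 361.08$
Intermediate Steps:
$g = \frac{1}{482} \approx 0.0020747$
$y{\left(P \right)} = 2 P^{2}$ ($y{\left(P \right)} = P 2 P = 2 P^{2}$)
$\left(a{\left(13,y{\left(G - -1 \right)} \right)} + g\right)^{2} = \left(19 + \frac{1}{482}\right)^{2} = \left(\frac{9159}{482}\right)^{2} = \frac{83887281}{232324}$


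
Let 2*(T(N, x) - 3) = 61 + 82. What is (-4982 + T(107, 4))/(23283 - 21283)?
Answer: -1963/800 ≈ -2.4538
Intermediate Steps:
T(N, x) = 149/2 (T(N, x) = 3 + (61 + 82)/2 = 3 + (½)*143 = 3 + 143/2 = 149/2)
(-4982 + T(107, 4))/(23283 - 21283) = (-4982 + 149/2)/(23283 - 21283) = -9815/2/2000 = -9815/2*1/2000 = -1963/800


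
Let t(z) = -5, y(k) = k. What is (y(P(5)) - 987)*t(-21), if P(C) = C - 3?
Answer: 4925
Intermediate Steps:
P(C) = -3 + C
(y(P(5)) - 987)*t(-21) = ((-3 + 5) - 987)*(-5) = (2 - 987)*(-5) = -985*(-5) = 4925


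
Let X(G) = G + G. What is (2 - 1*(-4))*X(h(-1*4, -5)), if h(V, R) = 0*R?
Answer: 0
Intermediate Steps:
h(V, R) = 0
X(G) = 2*G
(2 - 1*(-4))*X(h(-1*4, -5)) = (2 - 1*(-4))*(2*0) = (2 + 4)*0 = 6*0 = 0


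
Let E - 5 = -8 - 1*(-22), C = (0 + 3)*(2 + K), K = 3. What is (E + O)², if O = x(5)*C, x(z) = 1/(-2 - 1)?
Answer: 196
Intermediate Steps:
C = 15 (C = (0 + 3)*(2 + 3) = 3*5 = 15)
x(z) = -⅓ (x(z) = 1/(-3) = -⅓)
E = 19 (E = 5 + (-8 - 1*(-22)) = 5 + (-8 + 22) = 5 + 14 = 19)
O = -5 (O = -⅓*15 = -5)
(E + O)² = (19 - 5)² = 14² = 196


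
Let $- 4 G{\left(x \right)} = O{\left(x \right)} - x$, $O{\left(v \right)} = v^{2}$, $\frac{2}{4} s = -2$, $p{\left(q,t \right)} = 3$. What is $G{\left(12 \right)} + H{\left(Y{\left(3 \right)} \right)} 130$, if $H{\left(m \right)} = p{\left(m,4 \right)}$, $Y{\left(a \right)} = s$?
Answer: $357$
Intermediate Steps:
$s = -4$ ($s = 2 \left(-2\right) = -4$)
$Y{\left(a \right)} = -4$
$H{\left(m \right)} = 3$
$G{\left(x \right)} = - \frac{x^{2}}{4} + \frac{x}{4}$ ($G{\left(x \right)} = - \frac{x^{2} - x}{4} = - \frac{x^{2}}{4} + \frac{x}{4}$)
$G{\left(12 \right)} + H{\left(Y{\left(3 \right)} \right)} 130 = \frac{1}{4} \cdot 12 \left(1 - 12\right) + 3 \cdot 130 = \frac{1}{4} \cdot 12 \left(1 - 12\right) + 390 = \frac{1}{4} \cdot 12 \left(-11\right) + 390 = -33 + 390 = 357$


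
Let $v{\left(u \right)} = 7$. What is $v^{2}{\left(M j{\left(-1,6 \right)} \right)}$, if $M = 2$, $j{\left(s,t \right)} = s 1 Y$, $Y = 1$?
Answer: $49$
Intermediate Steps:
$j{\left(s,t \right)} = s$ ($j{\left(s,t \right)} = s 1 \cdot 1 = s 1 = s$)
$v^{2}{\left(M j{\left(-1,6 \right)} \right)} = 7^{2} = 49$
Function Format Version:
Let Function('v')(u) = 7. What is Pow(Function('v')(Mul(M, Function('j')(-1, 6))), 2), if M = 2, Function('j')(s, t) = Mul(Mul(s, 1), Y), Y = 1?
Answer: 49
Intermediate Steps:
Function('j')(s, t) = s (Function('j')(s, t) = Mul(Mul(s, 1), 1) = Mul(s, 1) = s)
Pow(Function('v')(Mul(M, Function('j')(-1, 6))), 2) = Pow(7, 2) = 49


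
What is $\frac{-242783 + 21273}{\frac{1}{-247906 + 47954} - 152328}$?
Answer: $\frac{44291367520}{30458288257} \approx 1.4542$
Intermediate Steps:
$\frac{-242783 + 21273}{\frac{1}{-247906 + 47954} - 152328} = - \frac{221510}{\frac{1}{-199952} - 152328} = - \frac{221510}{- \frac{1}{199952} - 152328} = - \frac{221510}{- \frac{30458288257}{199952}} = \left(-221510\right) \left(- \frac{199952}{30458288257}\right) = \frac{44291367520}{30458288257}$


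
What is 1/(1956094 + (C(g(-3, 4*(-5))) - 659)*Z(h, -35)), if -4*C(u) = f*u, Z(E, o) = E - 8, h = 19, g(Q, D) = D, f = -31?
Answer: 1/1947140 ≈ 5.1357e-7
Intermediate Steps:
Z(E, o) = -8 + E
C(u) = 31*u/4 (C(u) = -(-31)*u/4 = 31*u/4)
1/(1956094 + (C(g(-3, 4*(-5))) - 659)*Z(h, -35)) = 1/(1956094 + (31*(4*(-5))/4 - 659)*(-8 + 19)) = 1/(1956094 + ((31/4)*(-20) - 659)*11) = 1/(1956094 + (-155 - 659)*11) = 1/(1956094 - 814*11) = 1/(1956094 - 8954) = 1/1947140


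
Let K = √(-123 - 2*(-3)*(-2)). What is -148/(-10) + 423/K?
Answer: 74/5 - 47*I*√15/5 ≈ 14.8 - 36.406*I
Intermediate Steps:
K = 3*I*√15 (K = √(-123 + 6*(-2)) = √(-123 - 12) = √(-135) = 3*I*√15 ≈ 11.619*I)
-148/(-10) + 423/K = -148/(-10) + 423/((3*I*√15)) = -148*(-⅒) + 423*(-I*√15/45) = 74/5 - 47*I*√15/5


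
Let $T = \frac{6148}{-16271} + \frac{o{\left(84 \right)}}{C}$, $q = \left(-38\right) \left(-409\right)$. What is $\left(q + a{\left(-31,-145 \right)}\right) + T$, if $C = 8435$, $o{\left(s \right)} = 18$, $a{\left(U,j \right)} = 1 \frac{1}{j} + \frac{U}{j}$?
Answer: $\frac{1167141865494}{75096805} \approx 15542.0$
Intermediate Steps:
$a{\left(U,j \right)} = \frac{1}{j} + \frac{U}{j}$
$q = 15542$
$T = - \frac{972934}{2589545}$ ($T = \frac{6148}{-16271} + \frac{18}{8435} = 6148 \left(- \frac{1}{16271}\right) + 18 \cdot \frac{1}{8435} = - \frac{116}{307} + \frac{18}{8435} = - \frac{972934}{2589545} \approx -0.37572$)
$\left(q + a{\left(-31,-145 \right)}\right) + T = \left(15542 + \frac{1 - 31}{-145}\right) - \frac{972934}{2589545} = \left(15542 - - \frac{6}{29}\right) - \frac{972934}{2589545} = \left(15542 + \frac{6}{29}\right) - \frac{972934}{2589545} = \frac{450724}{29} - \frac{972934}{2589545} = \frac{1167141865494}{75096805}$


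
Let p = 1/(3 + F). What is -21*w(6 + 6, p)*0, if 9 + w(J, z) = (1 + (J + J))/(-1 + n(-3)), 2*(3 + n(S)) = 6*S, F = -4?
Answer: 0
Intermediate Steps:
n(S) = -3 + 3*S (n(S) = -3 + (6*S)/2 = -3 + 3*S)
p = -1 (p = 1/(3 - 4) = 1/(-1) = -1)
w(J, z) = -118/13 - 2*J/13 (w(J, z) = -9 + (1 + (J + J))/(-1 + (-3 + 3*(-3))) = -9 + (1 + 2*J)/(-1 + (-3 - 9)) = -9 + (1 + 2*J)/(-1 - 12) = -9 + (1 + 2*J)/(-13) = -9 + (1 + 2*J)*(-1/13) = -9 + (-1/13 - 2*J/13) = -118/13 - 2*J/13)
-21*w(6 + 6, p)*0 = -21*(-118/13 - 2*(6 + 6)/13)*0 = -21*(-118/13 - 2/13*12)*0 = -21*(-118/13 - 24/13)*0 = -21*(-142/13)*0 = (2982/13)*0 = 0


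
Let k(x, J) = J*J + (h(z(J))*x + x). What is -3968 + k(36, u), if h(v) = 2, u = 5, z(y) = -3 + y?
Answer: -3835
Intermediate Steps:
k(x, J) = J**2 + 3*x (k(x, J) = J*J + (2*x + x) = J**2 + 3*x)
-3968 + k(36, u) = -3968 + (5**2 + 3*36) = -3968 + (25 + 108) = -3968 + 133 = -3835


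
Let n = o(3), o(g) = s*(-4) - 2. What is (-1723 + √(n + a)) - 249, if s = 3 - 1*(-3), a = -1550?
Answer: -1972 + 2*I*√394 ≈ -1972.0 + 39.699*I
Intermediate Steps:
s = 6 (s = 3 + 3 = 6)
o(g) = -26 (o(g) = 6*(-4) - 2 = -24 - 2 = -26)
n = -26
(-1723 + √(n + a)) - 249 = (-1723 + √(-26 - 1550)) - 249 = (-1723 + √(-1576)) - 249 = (-1723 + 2*I*√394) - 249 = -1972 + 2*I*√394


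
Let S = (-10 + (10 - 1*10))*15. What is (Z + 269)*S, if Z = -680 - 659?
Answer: 160500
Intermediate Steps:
Z = -1339
S = -150 (S = (-10 + (10 - 10))*15 = (-10 + 0)*15 = -10*15 = -150)
(Z + 269)*S = (-1339 + 269)*(-150) = -1070*(-150) = 160500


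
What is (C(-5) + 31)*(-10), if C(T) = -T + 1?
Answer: -370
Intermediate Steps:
C(T) = 1 - T
(C(-5) + 31)*(-10) = ((1 - 1*(-5)) + 31)*(-10) = ((1 + 5) + 31)*(-10) = (6 + 31)*(-10) = 37*(-10) = -370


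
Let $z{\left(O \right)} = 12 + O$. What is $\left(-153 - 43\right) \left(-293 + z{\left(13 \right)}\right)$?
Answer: $52528$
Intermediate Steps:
$\left(-153 - 43\right) \left(-293 + z{\left(13 \right)}\right) = \left(-153 - 43\right) \left(-293 + \left(12 + 13\right)\right) = - 196 \left(-293 + 25\right) = \left(-196\right) \left(-268\right) = 52528$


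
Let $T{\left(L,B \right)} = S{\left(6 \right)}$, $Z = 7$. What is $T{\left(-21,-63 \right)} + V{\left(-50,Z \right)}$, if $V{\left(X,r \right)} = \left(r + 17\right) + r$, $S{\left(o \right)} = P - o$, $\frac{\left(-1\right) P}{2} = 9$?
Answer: $7$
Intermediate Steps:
$P = -18$ ($P = \left(-2\right) 9 = -18$)
$S{\left(o \right)} = -18 - o$
$T{\left(L,B \right)} = -24$ ($T{\left(L,B \right)} = -18 - 6 = -24$)
$V{\left(X,r \right)} = 17 + 2 r$ ($V{\left(X,r \right)} = \left(17 + r\right) + r = 17 + 2 r$)
$T{\left(-21,-63 \right)} + V{\left(-50,Z \right)} = -24 + \left(17 + 2 \cdot 7\right) = -24 + \left(17 + 14\right) = -24 + 31 = 7$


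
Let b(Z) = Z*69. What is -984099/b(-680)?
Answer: 328033/15640 ≈ 20.974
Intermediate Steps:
b(Z) = 69*Z
-984099/b(-680) = -984099/(69*(-680)) = -984099/(-46920) = -984099*(-1/46920) = 328033/15640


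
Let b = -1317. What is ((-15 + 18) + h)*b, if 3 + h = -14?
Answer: 18438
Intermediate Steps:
h = -17 (h = -3 - 14 = -17)
((-15 + 18) + h)*b = ((-15 + 18) - 17)*(-1317) = (3 - 17)*(-1317) = -14*(-1317) = 18438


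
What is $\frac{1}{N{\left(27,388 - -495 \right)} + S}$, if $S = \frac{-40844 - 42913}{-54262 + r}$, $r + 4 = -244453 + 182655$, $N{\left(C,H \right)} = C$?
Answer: $\frac{38688}{1072495} \approx 0.036073$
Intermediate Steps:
$r = -61802$ ($r = -4 + \left(-244453 + 182655\right) = -4 - 61798 = -61802$)
$S = \frac{27919}{38688}$ ($S = \frac{-40844 - 42913}{-54262 - 61802} = - \frac{83757}{-116064} = \left(-83757\right) \left(- \frac{1}{116064}\right) = \frac{27919}{38688} \approx 0.72165$)
$\frac{1}{N{\left(27,388 - -495 \right)} + S} = \frac{1}{27 + \frac{27919}{38688}} = \frac{1}{\frac{1072495}{38688}} = \frac{38688}{1072495}$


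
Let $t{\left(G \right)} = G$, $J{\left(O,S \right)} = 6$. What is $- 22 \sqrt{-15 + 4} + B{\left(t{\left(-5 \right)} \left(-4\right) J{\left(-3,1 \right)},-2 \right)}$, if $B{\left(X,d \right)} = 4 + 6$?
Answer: $10 - 22 i \sqrt{11} \approx 10.0 - 72.966 i$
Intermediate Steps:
$B{\left(X,d \right)} = 10$
$- 22 \sqrt{-15 + 4} + B{\left(t{\left(-5 \right)} \left(-4\right) J{\left(-3,1 \right)},-2 \right)} = - 22 \sqrt{-15 + 4} + 10 = - 22 \sqrt{-11} + 10 = - 22 i \sqrt{11} + 10 = 10 - 22 i \sqrt{11}$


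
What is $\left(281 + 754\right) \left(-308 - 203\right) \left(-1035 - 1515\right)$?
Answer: $1348656750$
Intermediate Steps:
$\left(281 + 754\right) \left(-308 - 203\right) \left(-1035 - 1515\right) = 1035 \left(-511\right) \left(-2550\right) = \left(-528885\right) \left(-2550\right) = 1348656750$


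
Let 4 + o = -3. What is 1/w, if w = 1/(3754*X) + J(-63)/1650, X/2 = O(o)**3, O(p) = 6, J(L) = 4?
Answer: 445975200/1081427 ≈ 412.40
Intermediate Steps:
o = -7 (o = -4 - 3 = -7)
X = 432 (X = 2*6**3 = 2*216 = 432)
w = 1081427/445975200 (w = 1/(3754*432) + 4/1650 = (1/3754)*(1/432) + 4*(1/1650) = 1/1621728 + 2/825 = 1081427/445975200 ≈ 0.0024249)
1/w = 1/(1081427/445975200) = 445975200/1081427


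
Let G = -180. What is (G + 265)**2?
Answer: 7225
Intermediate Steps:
(G + 265)**2 = (-180 + 265)**2 = 85**2 = 7225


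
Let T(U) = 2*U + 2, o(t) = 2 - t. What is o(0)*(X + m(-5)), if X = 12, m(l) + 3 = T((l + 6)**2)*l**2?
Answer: 218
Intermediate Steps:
T(U) = 2 + 2*U
m(l) = -3 + l**2*(2 + 2*(6 + l)**2) (m(l) = -3 + (2 + 2*(l + 6)**2)*l**2 = -3 + (2 + 2*(6 + l)**2)*l**2 = -3 + l**2*(2 + 2*(6 + l)**2))
o(0)*(X + m(-5)) = (2 - 1*0)*(12 + (-3 + 2*(-5)**2*(1 + (6 - 5)**2))) = (2 + 0)*(12 + (-3 + 2*25*(1 + 1**2))) = 2*(12 + (-3 + 2*25*(1 + 1))) = 2*(12 + (-3 + 2*25*2)) = 2*(12 + (-3 + 100)) = 2*(12 + 97) = 2*109 = 218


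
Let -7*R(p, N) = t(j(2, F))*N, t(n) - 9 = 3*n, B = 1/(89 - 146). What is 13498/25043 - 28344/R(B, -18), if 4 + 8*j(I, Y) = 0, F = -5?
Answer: -1655636438/1126935 ≈ -1469.2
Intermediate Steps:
B = -1/57 (B = 1/(-57) = -1/57 ≈ -0.017544)
j(I, Y) = -½ (j(I, Y) = -½ + (⅛)*0 = -½ + 0 = -½)
t(n) = 9 + 3*n
R(p, N) = -15*N/14 (R(p, N) = -(9 + 3*(-½))*N/7 = -(9 - 3/2)*N/7 = -15*N/14)
13498/25043 - 28344/R(B, -18) = 13498/25043 - 28344/((-15/14*(-18))) = 13498*(1/25043) - 28344/135/7 = 13498/25043 - 28344*7/135 = 13498/25043 - 66136/45 = -1655636438/1126935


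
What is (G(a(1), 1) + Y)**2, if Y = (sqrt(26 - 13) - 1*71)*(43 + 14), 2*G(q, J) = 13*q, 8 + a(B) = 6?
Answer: 16525837 - 462840*sqrt(13) ≈ 1.4857e+7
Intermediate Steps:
a(B) = -2 (a(B) = -8 + 6 = -2)
G(q, J) = 13*q/2 (G(q, J) = (13*q)/2 = 13*q/2)
Y = -4047 + 57*sqrt(13) (Y = (sqrt(13) - 71)*57 = (-71 + sqrt(13))*57 = -4047 + 57*sqrt(13) ≈ -3841.5)
(G(a(1), 1) + Y)**2 = ((13/2)*(-2) + (-4047 + 57*sqrt(13)))**2 = (-13 + (-4047 + 57*sqrt(13)))**2 = (-4060 + 57*sqrt(13))**2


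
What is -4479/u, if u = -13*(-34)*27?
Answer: -1493/3978 ≈ -0.37531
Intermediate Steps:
u = 11934 (u = 442*27 = 11934)
-4479/u = -4479/11934 = -4479*1/11934 = -1493/3978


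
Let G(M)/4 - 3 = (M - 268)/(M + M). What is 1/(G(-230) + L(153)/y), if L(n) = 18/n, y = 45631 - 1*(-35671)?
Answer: 79472705/1297823941 ≈ 0.061235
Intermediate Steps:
G(M) = 12 + 2*(-268 + M)/M (G(M) = 12 + 4*((M - 268)/(M + M)) = 12 + 4*((-268 + M)/((2*M))) = 12 + 4*((-268 + M)*(1/(2*M))) = 12 + 4*((-268 + M)/(2*M)) = 12 + 2*(-268 + M)/M)
y = 81302 (y = 45631 + 35671 = 81302)
1/(G(-230) + L(153)/y) = 1/((14 - 536/(-230)) + (18/153)/81302) = 1/((14 - 536*(-1/230)) + (18*(1/153))*(1/81302)) = 1/((14 + 268/115) + (2/17)*(1/81302)) = 1/(1878/115 + 1/691067) = 1/(1297823941/79472705) = 79472705/1297823941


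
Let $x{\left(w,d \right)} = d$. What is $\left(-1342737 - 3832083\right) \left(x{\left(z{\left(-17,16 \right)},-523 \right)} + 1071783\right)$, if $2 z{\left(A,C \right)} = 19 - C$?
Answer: $-5543577673200$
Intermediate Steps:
$z{\left(A,C \right)} = \frac{19}{2} - \frac{C}{2}$ ($z{\left(A,C \right)} = \frac{19 - C}{2} = \frac{19}{2} - \frac{C}{2}$)
$\left(-1342737 - 3832083\right) \left(x{\left(z{\left(-17,16 \right)},-523 \right)} + 1071783\right) = \left(-1342737 - 3832083\right) \left(-523 + 1071783\right) = \left(-5174820\right) 1071260 = -5543577673200$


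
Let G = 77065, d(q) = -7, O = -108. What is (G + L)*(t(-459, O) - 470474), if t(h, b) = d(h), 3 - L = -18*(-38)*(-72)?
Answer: -59429277996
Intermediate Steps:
L = 49251 (L = 3 - (-18*(-38))*(-72) = 3 - 684*(-72) = 3 - 1*(-49248) = 3 + 49248 = 49251)
t(h, b) = -7
(G + L)*(t(-459, O) - 470474) = (77065 + 49251)*(-7 - 470474) = 126316*(-470481) = -59429277996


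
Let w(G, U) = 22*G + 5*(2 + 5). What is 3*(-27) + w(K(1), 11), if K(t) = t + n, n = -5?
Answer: -134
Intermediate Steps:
K(t) = -5 + t (K(t) = t - 5 = -5 + t)
w(G, U) = 35 + 22*G (w(G, U) = 22*G + 5*7 = 22*G + 35 = 35 + 22*G)
3*(-27) + w(K(1), 11) = 3*(-27) + (35 + 22*(-5 + 1)) = -81 + (35 + 22*(-4)) = -81 + (35 - 88) = -81 - 53 = -134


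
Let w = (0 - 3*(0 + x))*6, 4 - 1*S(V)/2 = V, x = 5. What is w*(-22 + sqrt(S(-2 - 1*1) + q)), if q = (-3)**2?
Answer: 1980 - 90*sqrt(23) ≈ 1548.4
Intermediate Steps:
q = 9
S(V) = 8 - 2*V
w = -90 (w = (0 - 3*(0 + 5))*6 = (0 - 3*5)*6 = (0 - 15)*6 = -15*6 = -90)
w*(-22 + sqrt(S(-2 - 1*1) + q)) = -90*(-22 + sqrt((8 - 2*(-2 - 1*1)) + 9)) = -90*(-22 + sqrt((8 - 2*(-2 - 1)) + 9)) = -90*(-22 + sqrt((8 - 2*(-3)) + 9)) = -90*(-22 + sqrt((8 + 6) + 9)) = -90*(-22 + sqrt(14 + 9)) = -90*(-22 + sqrt(23)) = 1980 - 90*sqrt(23)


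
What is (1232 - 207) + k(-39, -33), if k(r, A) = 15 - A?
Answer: 1073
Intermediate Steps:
(1232 - 207) + k(-39, -33) = (1232 - 207) + (15 - 1*(-33)) = 1025 + (15 + 33) = 1025 + 48 = 1073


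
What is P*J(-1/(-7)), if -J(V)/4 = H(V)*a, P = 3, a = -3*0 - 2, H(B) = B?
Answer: 24/7 ≈ 3.4286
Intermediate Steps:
a = -2 (a = 0 - 2 = -2)
J(V) = 8*V (J(V) = -4*V*(-2) = -(-8)*V = 8*V)
P*J(-1/(-7)) = 3*(8*(-1/(-7))) = 3*(8*(-1*(-⅐))) = 3*(8*(⅐)) = 3*(8/7) = 24/7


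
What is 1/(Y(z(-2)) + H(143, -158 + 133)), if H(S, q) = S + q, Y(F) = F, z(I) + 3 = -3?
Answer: 1/112 ≈ 0.0089286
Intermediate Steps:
z(I) = -6 (z(I) = -3 - 3 = -6)
1/(Y(z(-2)) + H(143, -158 + 133)) = 1/(-6 + (143 + (-158 + 133))) = 1/(-6 + (143 - 25)) = 1/(-6 + 118) = 1/112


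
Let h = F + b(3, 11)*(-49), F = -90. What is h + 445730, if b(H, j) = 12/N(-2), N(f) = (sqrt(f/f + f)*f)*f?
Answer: 445640 + 147*I ≈ 4.4564e+5 + 147.0*I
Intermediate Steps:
N(f) = f**2*sqrt(1 + f) (N(f) = (sqrt(1 + f)*f)*f = (f*sqrt(1 + f))*f = f**2*sqrt(1 + f))
b(H, j) = -3*I (b(H, j) = 12/(((-2)**2*sqrt(1 - 2))) = 12/((4*sqrt(-1))) = 12/((4*I)) = 12*(-I/4) = -3*I)
h = -90 + 147*I (h = -90 - 3*I*(-49) = -90 + 147*I ≈ -90.0 + 147.0*I)
h + 445730 = (-90 + 147*I) + 445730 = 445640 + 147*I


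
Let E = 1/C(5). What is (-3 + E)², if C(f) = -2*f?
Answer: 961/100 ≈ 9.6100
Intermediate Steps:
E = -⅒ (E = 1/(-2*5) = 1/(-10) = -⅒ ≈ -0.10000)
(-3 + E)² = (-3 - ⅒)² = (-31/10)² = 961/100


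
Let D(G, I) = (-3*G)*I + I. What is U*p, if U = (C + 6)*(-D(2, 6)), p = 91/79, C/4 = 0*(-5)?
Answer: 16380/79 ≈ 207.34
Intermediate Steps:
D(G, I) = I - 3*G*I (D(G, I) = -3*G*I + I = I - 3*G*I)
C = 0 (C = 4*(0*(-5)) = 4*0 = 0)
p = 91/79 (p = 91*(1/79) = 91/79 ≈ 1.1519)
U = 180 (U = (0 + 6)*(-6*(1 - 3*2)) = 6*(-6*(1 - 6)) = 6*(-6*(-5)) = 6*(-1*(-30)) = 6*30 = 180)
U*p = 180*(91/79) = 16380/79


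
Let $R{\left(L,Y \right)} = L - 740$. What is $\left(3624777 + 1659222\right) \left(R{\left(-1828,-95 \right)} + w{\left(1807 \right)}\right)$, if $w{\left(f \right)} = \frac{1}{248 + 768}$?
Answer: $- \frac{13786413098913}{1016} \approx -1.3569 \cdot 10^{10}$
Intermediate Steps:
$w{\left(f \right)} = \frac{1}{1016}$
$R{\left(L,Y \right)} = -740 + L$
$\left(3624777 + 1659222\right) \left(R{\left(-1828,-95 \right)} + w{\left(1807 \right)}\right) = \left(3624777 + 1659222\right) \left(\left(-740 - 1828\right) + \frac{1}{1016}\right) = 5283999 \left(-2568 + \frac{1}{1016}\right) = 5283999 \left(- \frac{2609087}{1016}\right) = - \frac{13786413098913}{1016}$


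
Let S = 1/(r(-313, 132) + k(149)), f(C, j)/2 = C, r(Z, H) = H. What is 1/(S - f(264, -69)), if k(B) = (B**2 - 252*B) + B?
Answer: -15066/7954849 ≈ -0.0018939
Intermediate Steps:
k(B) = B**2 - 251*B
f(C, j) = 2*C
S = -1/15066 (S = 1/(132 + 149*(-251 + 149)) = 1/(132 + 149*(-102)) = 1/(132 - 15198) = 1/(-15066) = -1/15066 ≈ -6.6375e-5)
1/(S - f(264, -69)) = 1/(-1/15066 - 2*264) = 1/(-1/15066 - 1*528) = 1/(-1/15066 - 528) = 1/(-7954849/15066) = -15066/7954849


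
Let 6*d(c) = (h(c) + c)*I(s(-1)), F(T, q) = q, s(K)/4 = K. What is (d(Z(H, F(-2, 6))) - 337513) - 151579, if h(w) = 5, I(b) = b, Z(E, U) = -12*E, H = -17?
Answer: -1467694/3 ≈ -4.8923e+5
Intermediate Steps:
s(K) = 4*K
d(c) = -10/3 - 2*c/3 (d(c) = ((5 + c)*(4*(-1)))/6 = ((5 + c)*(-4))/6 = (-20 - 4*c)/6 = -10/3 - 2*c/3)
(d(Z(H, F(-2, 6))) - 337513) - 151579 = ((-10/3 - (-8)*(-17)) - 337513) - 151579 = ((-10/3 - ⅔*204) - 337513) - 151579 = ((-10/3 - 136) - 337513) - 151579 = (-418/3 - 337513) - 151579 = -1012957/3 - 151579 = -1467694/3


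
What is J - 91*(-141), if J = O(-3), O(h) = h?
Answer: 12828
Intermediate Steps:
J = -3
J - 91*(-141) = -3 - 91*(-141) = -3 + 12831 = 12828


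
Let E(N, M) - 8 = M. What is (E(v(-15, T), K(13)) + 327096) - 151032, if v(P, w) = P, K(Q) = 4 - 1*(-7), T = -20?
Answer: 176083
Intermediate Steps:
K(Q) = 11 (K(Q) = 4 + 7 = 11)
E(N, M) = 8 + M
(E(v(-15, T), K(13)) + 327096) - 151032 = ((8 + 11) + 327096) - 151032 = (19 + 327096) - 151032 = 327115 - 151032 = 176083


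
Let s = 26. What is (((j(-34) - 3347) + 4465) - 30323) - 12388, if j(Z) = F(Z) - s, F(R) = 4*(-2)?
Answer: -41627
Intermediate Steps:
F(R) = -8
j(Z) = -34 (j(Z) = -8 - 1*26 = -8 - 26 = -34)
(((j(-34) - 3347) + 4465) - 30323) - 12388 = (((-34 - 3347) + 4465) - 30323) - 12388 = ((-3381 + 4465) - 30323) - 12388 = (1084 - 30323) - 12388 = -29239 - 12388 = -41627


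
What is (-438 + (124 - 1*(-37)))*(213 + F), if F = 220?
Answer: -119941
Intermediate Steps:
(-438 + (124 - 1*(-37)))*(213 + F) = (-438 + (124 - 1*(-37)))*(213 + 220) = (-438 + (124 + 37))*433 = (-438 + 161)*433 = -277*433 = -119941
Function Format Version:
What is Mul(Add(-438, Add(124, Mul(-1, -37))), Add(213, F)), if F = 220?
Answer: -119941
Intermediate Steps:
Mul(Add(-438, Add(124, Mul(-1, -37))), Add(213, F)) = Mul(Add(-438, Add(124, Mul(-1, -37))), Add(213, 220)) = Mul(Add(-438, Add(124, 37)), 433) = Mul(Add(-438, 161), 433) = Mul(-277, 433) = -119941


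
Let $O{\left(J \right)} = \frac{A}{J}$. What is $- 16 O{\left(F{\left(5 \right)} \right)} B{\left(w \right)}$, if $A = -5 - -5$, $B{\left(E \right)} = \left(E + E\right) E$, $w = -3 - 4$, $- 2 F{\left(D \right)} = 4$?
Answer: $0$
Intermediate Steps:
$F{\left(D \right)} = -2$ ($F{\left(D \right)} = \left(- \frac{1}{2}\right) 4 = -2$)
$w = -7$ ($w = -3 - 4 = -7$)
$B{\left(E \right)} = 2 E^{2}$ ($B{\left(E \right)} = 2 E E = 2 E^{2}$)
$A = 0$ ($A = -5 + 5 = 0$)
$O{\left(J \right)} = 0$ ($O{\left(J \right)} = \frac{0}{J} = 0$)
$- 16 O{\left(F{\left(5 \right)} \right)} B{\left(w \right)} = \left(-16\right) 0 \cdot 2 \left(-7\right)^{2} = 0 \cdot 2 \cdot 49 = 0 \cdot 98 = 0$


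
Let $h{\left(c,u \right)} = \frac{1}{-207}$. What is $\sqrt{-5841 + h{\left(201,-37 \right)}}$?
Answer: $\frac{16 i \sqrt{108629}}{69} \approx 76.427 i$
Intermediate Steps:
$h{\left(c,u \right)} = - \frac{1}{207}$
$\sqrt{-5841 + h{\left(201,-37 \right)}} = \sqrt{-5841 - \frac{1}{207}} = \sqrt{- \frac{1209088}{207}} = \frac{16 i \sqrt{108629}}{69}$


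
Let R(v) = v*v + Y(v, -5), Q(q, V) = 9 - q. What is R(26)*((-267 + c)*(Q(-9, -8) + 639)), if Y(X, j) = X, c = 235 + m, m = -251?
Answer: -130523562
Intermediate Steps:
c = -16 (c = 235 - 251 = -16)
R(v) = v + v² (R(v) = v*v + v = v² + v = v + v²)
R(26)*((-267 + c)*(Q(-9, -8) + 639)) = (26*(1 + 26))*((-267 - 16)*((9 - 1*(-9)) + 639)) = (26*27)*(-283*((9 + 9) + 639)) = 702*(-283*(18 + 639)) = 702*(-283*657) = 702*(-185931) = -130523562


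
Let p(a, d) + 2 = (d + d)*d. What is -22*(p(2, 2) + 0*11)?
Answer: -132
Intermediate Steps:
p(a, d) = -2 + 2*d² (p(a, d) = -2 + (d + d)*d = -2 + (2*d)*d = -2 + 2*d²)
-22*(p(2, 2) + 0*11) = -22*((-2 + 2*2²) + 0*11) = -22*((-2 + 2*4) + 0) = -22*((-2 + 8) + 0) = -22*(6 + 0) = -22*6 = -132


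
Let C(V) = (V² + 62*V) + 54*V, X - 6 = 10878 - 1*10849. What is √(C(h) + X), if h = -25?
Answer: 8*I*√35 ≈ 47.329*I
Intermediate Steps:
X = 35 (X = 6 + (10878 - 1*10849) = 6 + (10878 - 10849) = 6 + 29 = 35)
C(V) = V² + 116*V
√(C(h) + X) = √(-25*(116 - 25) + 35) = √(-25*91 + 35) = √(-2275 + 35) = √(-2240) = 8*I*√35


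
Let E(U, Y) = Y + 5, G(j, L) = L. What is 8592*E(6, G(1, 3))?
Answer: 68736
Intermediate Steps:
E(U, Y) = 5 + Y
8592*E(6, G(1, 3)) = 8592*(5 + 3) = 8592*8 = 68736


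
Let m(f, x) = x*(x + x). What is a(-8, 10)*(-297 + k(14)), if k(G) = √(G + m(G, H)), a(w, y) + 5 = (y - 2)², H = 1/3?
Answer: -17523 + 472*√2/3 ≈ -17301.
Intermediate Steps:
H = ⅓ ≈ 0.33333
m(f, x) = 2*x² (m(f, x) = x*(2*x) = 2*x²)
a(w, y) = -5 + (-2 + y)² (a(w, y) = -5 + (y - 2)² = -5 + (-2 + y)²)
k(G) = √(2/9 + G) (k(G) = √(G + 2*(⅓)²) = √(G + 2*(⅑)) = √(G + 2/9) = √(2/9 + G))
a(-8, 10)*(-297 + k(14)) = (-5 + (-2 + 10)²)*(-297 + √(2 + 9*14)/3) = (-5 + 8²)*(-297 + √(2 + 126)/3) = (-5 + 64)*(-297 + √128/3) = 59*(-297 + (8*√2)/3) = 59*(-297 + 8*√2/3) = -17523 + 472*√2/3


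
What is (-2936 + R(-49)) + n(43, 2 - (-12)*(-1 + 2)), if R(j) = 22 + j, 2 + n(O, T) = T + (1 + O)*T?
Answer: -2335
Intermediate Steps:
n(O, T) = -2 + T + T*(1 + O) (n(O, T) = -2 + (T + (1 + O)*T) = -2 + (T + T*(1 + O)) = -2 + T + T*(1 + O))
(-2936 + R(-49)) + n(43, 2 - (-12)*(-1 + 2)) = (-2936 + (22 - 49)) + (-2 + 2*(2 - (-12)*(-1 + 2)) + 43*(2 - (-12)*(-1 + 2))) = (-2936 - 27) + (-2 + 2*(2 - (-12)) + 43*(2 - (-12))) = -2963 + (-2 + 2*(2 - 4*(-3)) + 43*(2 - 4*(-3))) = -2963 + (-2 + 2*(2 + 12) + 43*(2 + 12)) = -2963 + (-2 + 2*14 + 43*14) = -2963 + (-2 + 28 + 602) = -2963 + 628 = -2335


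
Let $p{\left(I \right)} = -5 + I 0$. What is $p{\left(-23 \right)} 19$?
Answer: $-95$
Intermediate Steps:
$p{\left(I \right)} = -5$ ($p{\left(I \right)} = -5 + 0 = -5$)
$p{\left(-23 \right)} 19 = \left(-5\right) 19 = -95$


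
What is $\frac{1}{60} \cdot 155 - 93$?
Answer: $- \frac{1085}{12} \approx -90.417$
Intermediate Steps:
$\frac{1}{60} \cdot 155 - 93 = \frac{31}{12} - 93 = - \frac{1085}{12}$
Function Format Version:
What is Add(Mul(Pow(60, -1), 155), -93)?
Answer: Rational(-1085, 12) ≈ -90.417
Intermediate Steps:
Add(Mul(Pow(60, -1), 155), -93) = Add(Mul(Rational(1, 60), 155), -93) = Add(Rational(31, 12), -93) = Rational(-1085, 12)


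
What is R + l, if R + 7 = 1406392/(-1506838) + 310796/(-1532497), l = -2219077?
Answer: -2562183119965597348/1154612357243 ≈ -2.2191e+6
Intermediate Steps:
R = -9394091872637/1154612357243 (R = -7 + (1406392/(-1506838) + 310796/(-1532497)) = -7 + (1406392*(-1/1506838) + 310796*(-1/1532497)) = -7 + (-703196/753419 - 310796/1532497) = -7 - 1311805371936/1154612357243 = -9394091872637/1154612357243 ≈ -8.1361)
R + l = -9394091872637/1154612357243 - 2219077 = -2562183119965597348/1154612357243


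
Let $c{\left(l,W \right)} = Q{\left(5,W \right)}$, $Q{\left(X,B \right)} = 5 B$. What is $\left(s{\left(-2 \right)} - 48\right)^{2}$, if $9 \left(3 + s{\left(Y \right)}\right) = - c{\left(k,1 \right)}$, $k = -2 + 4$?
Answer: $\frac{215296}{81} \approx 2658.0$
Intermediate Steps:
$k = 2$
$c{\left(l,W \right)} = 5 W$
$s{\left(Y \right)} = - \frac{32}{9}$ ($s{\left(Y \right)} = -3 + \frac{\left(-1\right) 5 \cdot 1}{9} = -3 + \frac{\left(-1\right) 5}{9} = -3 + \frac{1}{9} \left(-5\right) = -3 - \frac{5}{9} = - \frac{32}{9}$)
$\left(s{\left(-2 \right)} - 48\right)^{2} = \left(- \frac{32}{9} - 48\right)^{2} = \left(- \frac{464}{9}\right)^{2} = \frac{215296}{81}$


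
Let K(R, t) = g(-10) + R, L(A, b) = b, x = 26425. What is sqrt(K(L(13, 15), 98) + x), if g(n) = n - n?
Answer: 2*sqrt(6610) ≈ 162.60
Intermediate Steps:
g(n) = 0
K(R, t) = R (K(R, t) = 0 + R = R)
sqrt(K(L(13, 15), 98) + x) = sqrt(15 + 26425) = sqrt(26440) = 2*sqrt(6610)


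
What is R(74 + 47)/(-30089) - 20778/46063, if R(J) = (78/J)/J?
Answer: -9153399285036/20292273836087 ≈ -0.45108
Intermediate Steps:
R(J) = 78/J²
R(74 + 47)/(-30089) - 20778/46063 = (78/(74 + 47)²)/(-30089) - 20778/46063 = (78/121²)*(-1/30089) - 20778*1/46063 = (78*(1/14641))*(-1/30089) - 20778/46063 = (78/14641)*(-1/30089) - 20778/46063 = -78/440533049 - 20778/46063 = -9153399285036/20292273836087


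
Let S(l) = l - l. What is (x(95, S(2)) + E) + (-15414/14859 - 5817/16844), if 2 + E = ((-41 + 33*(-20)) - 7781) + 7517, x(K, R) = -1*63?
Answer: -86046538033/83428332 ≈ -1031.4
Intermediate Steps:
S(l) = 0
x(K, R) = -63
E = -967 (E = -2 + (((-41 + 33*(-20)) - 7781) + 7517) = -2 + (((-41 - 660) - 7781) + 7517) = -2 + ((-701 - 7781) + 7517) = -2 + (-8482 + 7517) = -2 - 965 = -967)
(x(95, S(2)) + E) + (-15414/14859 - 5817/16844) = (-63 - 967) + (-15414/14859 - 5817/16844) = -1030 + (-15414*1/14859 - 5817*1/16844) = -1030 + (-5138/4953 - 5817/16844) = -1030 - 115356073/83428332 = -86046538033/83428332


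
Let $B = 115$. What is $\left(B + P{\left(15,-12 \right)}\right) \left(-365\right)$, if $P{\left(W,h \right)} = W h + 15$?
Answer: $18250$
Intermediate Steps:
$P{\left(W,h \right)} = 15 + W h$
$\left(B + P{\left(15,-12 \right)}\right) \left(-365\right) = \left(115 + \left(15 + 15 \left(-12\right)\right)\right) \left(-365\right) = \left(115 + \left(15 - 180\right)\right) \left(-365\right) = \left(115 - 165\right) \left(-365\right) = \left(-50\right) \left(-365\right) = 18250$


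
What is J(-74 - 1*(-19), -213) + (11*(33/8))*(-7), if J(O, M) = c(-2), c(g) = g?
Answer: -2557/8 ≈ -319.63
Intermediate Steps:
J(O, M) = -2
J(-74 - 1*(-19), -213) + (11*(33/8))*(-7) = -2 + (11*(33/8))*(-7) = -2 + (363/8)*(-7) = -2 - 2541/8 = -2557/8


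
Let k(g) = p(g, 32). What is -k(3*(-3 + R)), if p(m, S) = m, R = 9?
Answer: -18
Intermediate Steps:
k(g) = g
-k(3*(-3 + R)) = -3*(-3 + 9) = -3*6 = -1*18 = -18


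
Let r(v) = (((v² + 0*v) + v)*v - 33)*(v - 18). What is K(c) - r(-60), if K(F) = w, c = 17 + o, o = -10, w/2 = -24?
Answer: -16569822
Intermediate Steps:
w = -48 (w = 2*(-24) = -48)
c = 7 (c = 17 - 10 = 7)
K(F) = -48
r(v) = (-33 + v*(v + v²))*(-18 + v) (r(v) = (((v² + 0) + v)*v - 33)*(-18 + v) = ((v² + v)*v - 33)*(-18 + v) = ((v + v²)*v - 33)*(-18 + v) = (v*(v + v²) - 33)*(-18 + v) = (-33 + v*(v + v²))*(-18 + v))
K(c) - r(-60) = -48 - (594 + (-60)⁴ - 33*(-60) - 18*(-60)² - 17*(-60)³) = -48 - (594 + 12960000 + 1980 - 18*3600 - 17*(-216000)) = -48 - (594 + 12960000 + 1980 - 64800 + 3672000) = -48 - 1*16569774 = -48 - 16569774 = -16569822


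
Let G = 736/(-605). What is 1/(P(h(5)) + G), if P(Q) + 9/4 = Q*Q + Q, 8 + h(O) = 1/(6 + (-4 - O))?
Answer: 21780/1255499 ≈ 0.017348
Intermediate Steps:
G = -736/605 (G = 736*(-1/605) = -736/605 ≈ -1.2165)
h(O) = -8 + 1/(2 - O) (h(O) = -8 + 1/(6 + (-4 - O)) = -8 + 1/(2 - O))
P(Q) = -9/4 + Q + Q**2 (P(Q) = -9/4 + (Q*Q + Q) = -9/4 + (Q**2 + Q) = -9/4 + (Q + Q**2) = -9/4 + Q + Q**2)
1/(P(h(5)) + G) = 1/((-9/4 + (15 - 8*5)/(-2 + 5) + ((15 - 8*5)/(-2 + 5))**2) - 736/605) = 1/((-9/4 + (15 - 40)/3 + ((15 - 40)/3)**2) - 736/605) = 1/((-9/4 + (1/3)*(-25) + ((1/3)*(-25))**2) - 736/605) = 1/((-9/4 - 25/3 + (-25/3)**2) - 736/605) = 1/((-9/4 - 25/3 + 625/9) - 736/605) = 1/(2119/36 - 736/605) = 1/(1255499/21780) = 21780/1255499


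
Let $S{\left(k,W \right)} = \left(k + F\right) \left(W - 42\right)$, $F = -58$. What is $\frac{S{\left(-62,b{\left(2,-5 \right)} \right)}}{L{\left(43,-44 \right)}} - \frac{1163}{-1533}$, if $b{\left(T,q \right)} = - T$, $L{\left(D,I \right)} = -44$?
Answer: $- \frac{182797}{1533} \approx -119.24$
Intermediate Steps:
$S{\left(k,W \right)} = \left(-58 + k\right) \left(-42 + W\right)$ ($S{\left(k,W \right)} = \left(k - 58\right) \left(W - 42\right) = \left(-58 + k\right) \left(-42 + W\right)$)
$\frac{S{\left(-62,b{\left(2,-5 \right)} \right)}}{L{\left(43,-44 \right)}} - \frac{1163}{-1533} = \frac{2436 - 58 \left(\left(-1\right) 2\right) - -2604 + \left(-1\right) 2 \left(-62\right)}{-44} - \frac{1163}{-1533} = \left(2436 - -116 + 2604 - -124\right) \left(- \frac{1}{44}\right) - - \frac{1163}{1533} = \left(2436 + 116 + 2604 + 124\right) \left(- \frac{1}{44}\right) + \frac{1163}{1533} = 5280 \left(- \frac{1}{44}\right) + \frac{1163}{1533} = -120 + \frac{1163}{1533} = - \frac{182797}{1533}$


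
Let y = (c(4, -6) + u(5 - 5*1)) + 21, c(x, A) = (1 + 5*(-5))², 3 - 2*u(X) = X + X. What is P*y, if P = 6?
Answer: 3591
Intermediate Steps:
u(X) = 3/2 - X (u(X) = 3/2 - (X + X)/2 = 3/2 - X)
c(x, A) = 576 (c(x, A) = (1 - 25)² = (-24)² = 576)
y = 1197/2 (y = (576 + (3/2 - (5 - 5*1))) + 21 = (576 + (3/2 - (5 - 5))) + 21 = (576 + (3/2 - 1*0)) + 21 = (576 + (3/2 + 0)) + 21 = (576 + 3/2) + 21 = 1155/2 + 21 = 1197/2 ≈ 598.50)
P*y = 6*(1197/2) = 3591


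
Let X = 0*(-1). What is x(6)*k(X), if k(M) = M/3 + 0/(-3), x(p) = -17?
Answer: 0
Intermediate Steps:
X = 0
k(M) = M/3 (k(M) = M*(⅓) + 0*(-⅓) = M/3 + 0 = M/3)
x(6)*k(X) = -17*0/3 = -17*0 = 0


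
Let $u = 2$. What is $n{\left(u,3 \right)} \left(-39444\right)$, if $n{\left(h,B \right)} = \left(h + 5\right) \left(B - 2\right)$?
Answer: $-276108$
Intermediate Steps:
$n{\left(h,B \right)} = \left(-2 + B\right) \left(5 + h\right)$ ($n{\left(h,B \right)} = \left(5 + h\right) \left(-2 + B\right) = \left(-2 + B\right) \left(5 + h\right)$)
$n{\left(u,3 \right)} \left(-39444\right) = \left(-10 - 4 + 5 \cdot 3 + 3 \cdot 2\right) \left(-39444\right) = \left(-10 - 4 + 15 + 6\right) \left(-39444\right) = 7 \left(-39444\right) = -276108$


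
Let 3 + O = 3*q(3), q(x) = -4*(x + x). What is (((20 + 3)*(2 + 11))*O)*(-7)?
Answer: 156975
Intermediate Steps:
q(x) = -8*x
O = -75 (O = -3 + 3*(-8*3) = -3 + 3*(-24) = -3 - 72 = -75)
(((20 + 3)*(2 + 11))*O)*(-7) = (((20 + 3)*(2 + 11))*(-75))*(-7) = ((23*13)*(-75))*(-7) = (299*(-75))*(-7) = -22425*(-7) = 156975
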